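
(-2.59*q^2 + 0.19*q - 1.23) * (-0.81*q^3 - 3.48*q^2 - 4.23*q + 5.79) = 2.0979*q^5 + 8.8593*q^4 + 11.2908*q^3 - 11.5194*q^2 + 6.303*q - 7.1217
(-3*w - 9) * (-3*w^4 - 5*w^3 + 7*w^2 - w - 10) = 9*w^5 + 42*w^4 + 24*w^3 - 60*w^2 + 39*w + 90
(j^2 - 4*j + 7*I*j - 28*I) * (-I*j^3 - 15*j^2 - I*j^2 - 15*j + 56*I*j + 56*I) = -I*j^5 - 8*j^4 + 3*I*j^4 + 24*j^3 - 45*I*j^3 - 360*j^2 + 147*I*j^2 + 1176*j + 196*I*j + 1568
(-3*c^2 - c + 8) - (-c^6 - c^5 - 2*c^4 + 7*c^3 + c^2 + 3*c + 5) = c^6 + c^5 + 2*c^4 - 7*c^3 - 4*c^2 - 4*c + 3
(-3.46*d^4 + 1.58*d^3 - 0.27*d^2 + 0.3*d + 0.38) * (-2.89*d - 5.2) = 9.9994*d^5 + 13.4258*d^4 - 7.4357*d^3 + 0.537*d^2 - 2.6582*d - 1.976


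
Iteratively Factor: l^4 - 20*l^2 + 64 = (l + 4)*(l^3 - 4*l^2 - 4*l + 16) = (l - 4)*(l + 4)*(l^2 - 4) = (l - 4)*(l - 2)*(l + 4)*(l + 2)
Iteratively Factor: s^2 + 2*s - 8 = (s + 4)*(s - 2)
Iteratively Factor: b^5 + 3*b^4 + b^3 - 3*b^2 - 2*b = (b + 1)*(b^4 + 2*b^3 - b^2 - 2*b) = (b - 1)*(b + 1)*(b^3 + 3*b^2 + 2*b) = (b - 1)*(b + 1)*(b + 2)*(b^2 + b) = b*(b - 1)*(b + 1)*(b + 2)*(b + 1)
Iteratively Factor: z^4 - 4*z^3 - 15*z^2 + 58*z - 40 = (z - 1)*(z^3 - 3*z^2 - 18*z + 40) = (z - 5)*(z - 1)*(z^2 + 2*z - 8) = (z - 5)*(z - 2)*(z - 1)*(z + 4)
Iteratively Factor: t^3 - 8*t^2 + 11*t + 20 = (t - 4)*(t^2 - 4*t - 5) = (t - 5)*(t - 4)*(t + 1)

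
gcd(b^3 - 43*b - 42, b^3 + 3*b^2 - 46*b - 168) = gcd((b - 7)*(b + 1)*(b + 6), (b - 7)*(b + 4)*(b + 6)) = b^2 - b - 42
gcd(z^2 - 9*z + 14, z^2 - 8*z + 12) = z - 2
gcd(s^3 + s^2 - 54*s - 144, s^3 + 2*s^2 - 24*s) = s + 6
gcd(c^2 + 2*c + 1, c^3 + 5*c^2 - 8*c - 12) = c + 1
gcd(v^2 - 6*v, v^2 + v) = v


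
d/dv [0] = 0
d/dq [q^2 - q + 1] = 2*q - 1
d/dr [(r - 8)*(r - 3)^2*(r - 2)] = 4*r^3 - 48*r^2 + 170*r - 186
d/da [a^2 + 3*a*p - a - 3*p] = 2*a + 3*p - 1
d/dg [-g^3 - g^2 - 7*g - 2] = -3*g^2 - 2*g - 7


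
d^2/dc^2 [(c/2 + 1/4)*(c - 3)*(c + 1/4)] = 3*c - 9/4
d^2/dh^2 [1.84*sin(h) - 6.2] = -1.84*sin(h)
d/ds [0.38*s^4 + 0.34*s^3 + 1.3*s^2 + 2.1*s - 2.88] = 1.52*s^3 + 1.02*s^2 + 2.6*s + 2.1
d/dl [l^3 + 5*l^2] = l*(3*l + 10)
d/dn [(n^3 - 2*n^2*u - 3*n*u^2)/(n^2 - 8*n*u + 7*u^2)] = (n^4 - 16*n^3*u + 40*n^2*u^2 - 28*n*u^3 - 21*u^4)/(n^4 - 16*n^3*u + 78*n^2*u^2 - 112*n*u^3 + 49*u^4)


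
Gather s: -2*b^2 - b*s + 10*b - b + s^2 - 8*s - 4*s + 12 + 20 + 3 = -2*b^2 + 9*b + s^2 + s*(-b - 12) + 35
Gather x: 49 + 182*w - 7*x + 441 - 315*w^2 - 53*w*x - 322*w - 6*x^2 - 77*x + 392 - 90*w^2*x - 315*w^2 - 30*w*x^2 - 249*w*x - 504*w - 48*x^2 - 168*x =-630*w^2 - 644*w + x^2*(-30*w - 54) + x*(-90*w^2 - 302*w - 252) + 882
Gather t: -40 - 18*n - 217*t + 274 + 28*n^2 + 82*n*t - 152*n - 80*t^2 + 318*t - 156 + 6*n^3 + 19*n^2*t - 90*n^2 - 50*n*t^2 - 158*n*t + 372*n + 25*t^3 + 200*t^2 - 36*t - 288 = 6*n^3 - 62*n^2 + 202*n + 25*t^3 + t^2*(120 - 50*n) + t*(19*n^2 - 76*n + 65) - 210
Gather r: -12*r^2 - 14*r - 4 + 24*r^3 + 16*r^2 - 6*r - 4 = 24*r^3 + 4*r^2 - 20*r - 8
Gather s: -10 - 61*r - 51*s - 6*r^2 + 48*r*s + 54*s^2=-6*r^2 - 61*r + 54*s^2 + s*(48*r - 51) - 10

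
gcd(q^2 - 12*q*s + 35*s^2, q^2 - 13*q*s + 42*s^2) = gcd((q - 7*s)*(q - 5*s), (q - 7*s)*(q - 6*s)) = q - 7*s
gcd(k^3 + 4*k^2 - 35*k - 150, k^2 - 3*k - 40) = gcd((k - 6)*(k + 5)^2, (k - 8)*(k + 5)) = k + 5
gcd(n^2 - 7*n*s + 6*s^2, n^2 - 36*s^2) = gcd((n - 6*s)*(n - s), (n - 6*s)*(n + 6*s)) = -n + 6*s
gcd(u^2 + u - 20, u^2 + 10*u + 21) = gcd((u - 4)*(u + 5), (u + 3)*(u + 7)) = 1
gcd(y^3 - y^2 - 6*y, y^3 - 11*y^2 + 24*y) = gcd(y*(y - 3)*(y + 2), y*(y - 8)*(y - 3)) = y^2 - 3*y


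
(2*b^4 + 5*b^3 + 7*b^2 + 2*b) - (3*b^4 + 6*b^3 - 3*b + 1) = -b^4 - b^3 + 7*b^2 + 5*b - 1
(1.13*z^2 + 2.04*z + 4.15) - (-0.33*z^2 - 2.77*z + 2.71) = 1.46*z^2 + 4.81*z + 1.44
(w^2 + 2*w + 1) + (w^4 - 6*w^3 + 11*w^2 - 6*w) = w^4 - 6*w^3 + 12*w^2 - 4*w + 1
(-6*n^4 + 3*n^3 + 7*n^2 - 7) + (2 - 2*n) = -6*n^4 + 3*n^3 + 7*n^2 - 2*n - 5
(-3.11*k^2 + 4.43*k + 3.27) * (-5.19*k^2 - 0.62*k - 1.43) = 16.1409*k^4 - 21.0635*k^3 - 15.2706*k^2 - 8.3623*k - 4.6761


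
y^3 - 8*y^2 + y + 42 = (y - 7)*(y - 3)*(y + 2)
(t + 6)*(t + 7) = t^2 + 13*t + 42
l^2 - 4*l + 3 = (l - 3)*(l - 1)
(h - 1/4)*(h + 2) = h^2 + 7*h/4 - 1/2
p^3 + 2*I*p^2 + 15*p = p*(p - 3*I)*(p + 5*I)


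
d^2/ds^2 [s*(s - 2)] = 2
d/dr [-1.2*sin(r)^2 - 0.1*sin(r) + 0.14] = -(2.4*sin(r) + 0.1)*cos(r)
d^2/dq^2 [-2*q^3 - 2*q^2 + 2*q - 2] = -12*q - 4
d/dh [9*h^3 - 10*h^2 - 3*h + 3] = 27*h^2 - 20*h - 3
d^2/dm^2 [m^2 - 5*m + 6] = 2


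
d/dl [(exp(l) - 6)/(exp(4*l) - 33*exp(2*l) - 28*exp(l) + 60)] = 3*(-exp(2*l) - 4*exp(l) - 1)*exp(l)/(exp(6*l) + 12*exp(5*l) + 42*exp(4*l) + 16*exp(3*l) - 111*exp(2*l) - 60*exp(l) + 100)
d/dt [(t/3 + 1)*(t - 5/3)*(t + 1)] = t^2 + 14*t/9 - 11/9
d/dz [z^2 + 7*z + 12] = 2*z + 7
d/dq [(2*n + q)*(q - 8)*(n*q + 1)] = n*(2*n + q)*(q - 8) + (2*n + q)*(n*q + 1) + (q - 8)*(n*q + 1)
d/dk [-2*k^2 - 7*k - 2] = -4*k - 7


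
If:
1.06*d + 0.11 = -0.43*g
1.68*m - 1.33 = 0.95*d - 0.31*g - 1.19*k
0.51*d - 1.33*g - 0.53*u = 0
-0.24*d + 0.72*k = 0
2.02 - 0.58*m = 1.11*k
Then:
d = 1.86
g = -4.84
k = 0.62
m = 2.30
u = 13.93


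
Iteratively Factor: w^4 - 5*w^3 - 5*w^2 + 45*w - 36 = (w - 1)*(w^3 - 4*w^2 - 9*w + 36) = (w - 3)*(w - 1)*(w^2 - w - 12) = (w - 4)*(w - 3)*(w - 1)*(w + 3)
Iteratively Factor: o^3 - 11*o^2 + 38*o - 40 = (o - 5)*(o^2 - 6*o + 8) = (o - 5)*(o - 2)*(o - 4)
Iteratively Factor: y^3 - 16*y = (y - 4)*(y^2 + 4*y) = (y - 4)*(y + 4)*(y)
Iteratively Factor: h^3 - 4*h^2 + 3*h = (h - 1)*(h^2 - 3*h) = (h - 3)*(h - 1)*(h)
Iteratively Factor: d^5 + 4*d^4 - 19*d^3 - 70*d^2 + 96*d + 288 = (d + 2)*(d^4 + 2*d^3 - 23*d^2 - 24*d + 144) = (d + 2)*(d + 4)*(d^3 - 2*d^2 - 15*d + 36) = (d - 3)*(d + 2)*(d + 4)*(d^2 + d - 12) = (d - 3)*(d + 2)*(d + 4)^2*(d - 3)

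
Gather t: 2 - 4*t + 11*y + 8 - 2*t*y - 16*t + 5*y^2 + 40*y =t*(-2*y - 20) + 5*y^2 + 51*y + 10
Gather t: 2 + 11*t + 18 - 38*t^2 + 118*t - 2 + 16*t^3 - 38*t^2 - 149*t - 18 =16*t^3 - 76*t^2 - 20*t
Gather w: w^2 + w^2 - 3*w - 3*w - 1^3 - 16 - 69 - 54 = 2*w^2 - 6*w - 140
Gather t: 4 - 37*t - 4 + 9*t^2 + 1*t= 9*t^2 - 36*t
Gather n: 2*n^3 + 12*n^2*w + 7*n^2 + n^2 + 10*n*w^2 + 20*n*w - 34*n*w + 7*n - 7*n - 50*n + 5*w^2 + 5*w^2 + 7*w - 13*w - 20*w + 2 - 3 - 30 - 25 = 2*n^3 + n^2*(12*w + 8) + n*(10*w^2 - 14*w - 50) + 10*w^2 - 26*w - 56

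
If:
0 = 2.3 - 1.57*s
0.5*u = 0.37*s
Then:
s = 1.46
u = 1.08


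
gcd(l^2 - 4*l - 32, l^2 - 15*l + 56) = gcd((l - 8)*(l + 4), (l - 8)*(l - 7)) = l - 8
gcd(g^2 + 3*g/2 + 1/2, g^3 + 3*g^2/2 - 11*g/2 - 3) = g + 1/2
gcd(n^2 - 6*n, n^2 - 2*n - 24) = n - 6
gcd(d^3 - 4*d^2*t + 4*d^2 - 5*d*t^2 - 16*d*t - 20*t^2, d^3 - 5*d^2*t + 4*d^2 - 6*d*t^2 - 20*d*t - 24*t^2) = d^2 + d*t + 4*d + 4*t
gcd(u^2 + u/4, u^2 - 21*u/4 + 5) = 1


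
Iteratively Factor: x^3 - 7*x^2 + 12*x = (x - 4)*(x^2 - 3*x) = x*(x - 4)*(x - 3)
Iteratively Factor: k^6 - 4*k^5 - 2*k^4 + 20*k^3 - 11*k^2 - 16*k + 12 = (k - 1)*(k^5 - 3*k^4 - 5*k^3 + 15*k^2 + 4*k - 12) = (k - 1)*(k + 2)*(k^4 - 5*k^3 + 5*k^2 + 5*k - 6) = (k - 2)*(k - 1)*(k + 2)*(k^3 - 3*k^2 - k + 3) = (k - 2)*(k - 1)^2*(k + 2)*(k^2 - 2*k - 3) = (k - 3)*(k - 2)*(k - 1)^2*(k + 2)*(k + 1)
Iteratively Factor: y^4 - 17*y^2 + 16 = (y - 1)*(y^3 + y^2 - 16*y - 16) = (y - 4)*(y - 1)*(y^2 + 5*y + 4) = (y - 4)*(y - 1)*(y + 4)*(y + 1)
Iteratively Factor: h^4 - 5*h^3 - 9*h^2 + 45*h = (h + 3)*(h^3 - 8*h^2 + 15*h) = (h - 5)*(h + 3)*(h^2 - 3*h) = h*(h - 5)*(h + 3)*(h - 3)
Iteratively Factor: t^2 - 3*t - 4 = (t + 1)*(t - 4)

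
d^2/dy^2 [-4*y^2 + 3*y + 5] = -8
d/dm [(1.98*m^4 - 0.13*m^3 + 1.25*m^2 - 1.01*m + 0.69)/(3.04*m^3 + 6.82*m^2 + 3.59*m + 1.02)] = (6.0192*m^6 + 27.0072*m^5 + 16.638*m^4 + 13.2858*m^3 + 4.6851*m^2 - 6.8616*m - 3.5073)/(9.2416*m^6 + 41.4656*m^5 + 68.3396*m^4 + 55.1692*m^3 + 26.8009*m^2 + 7.3236*m + 1.0404)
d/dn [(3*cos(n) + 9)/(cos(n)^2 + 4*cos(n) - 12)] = 3*(cos(n)^2 + 6*cos(n) + 24)*sin(n)/(cos(n)^2 + 4*cos(n) - 12)^2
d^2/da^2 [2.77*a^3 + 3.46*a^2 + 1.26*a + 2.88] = 16.62*a + 6.92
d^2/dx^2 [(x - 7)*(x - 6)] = 2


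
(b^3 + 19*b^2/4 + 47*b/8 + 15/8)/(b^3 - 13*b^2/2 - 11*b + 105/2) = (8*b^2 + 14*b + 5)/(4*(2*b^2 - 19*b + 35))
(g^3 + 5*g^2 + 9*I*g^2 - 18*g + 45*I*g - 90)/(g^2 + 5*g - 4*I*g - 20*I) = (g^2 + 9*I*g - 18)/(g - 4*I)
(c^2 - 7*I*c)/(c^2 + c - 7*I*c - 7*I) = c/(c + 1)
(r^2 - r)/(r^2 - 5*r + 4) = r/(r - 4)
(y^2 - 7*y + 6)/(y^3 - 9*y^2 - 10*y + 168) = (y - 1)/(y^2 - 3*y - 28)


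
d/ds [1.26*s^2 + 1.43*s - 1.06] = 2.52*s + 1.43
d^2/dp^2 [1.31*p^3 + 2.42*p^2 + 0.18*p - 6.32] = 7.86*p + 4.84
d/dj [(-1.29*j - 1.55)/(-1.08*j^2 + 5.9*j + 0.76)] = (-1.3932*j^2 - 3.348*j + 8.1646)/(1.1664*j^4 - 12.744*j^3 + 33.1684*j^2 + 8.968*j + 0.5776)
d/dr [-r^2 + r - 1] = 1 - 2*r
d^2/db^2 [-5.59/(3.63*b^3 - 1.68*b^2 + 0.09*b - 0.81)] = ((121.7502*b - 18.7824)*(3.63*b^3 - 1.68*b^2 + 0.09*b - 0.81) - 5.59*(10.89*b^2 - 3.36*b + 0.09)*(21.78*b^2 - 6.72*b + 0.18))/(3.63*b^3 - 1.68*b^2 + 0.09*b - 0.81)^3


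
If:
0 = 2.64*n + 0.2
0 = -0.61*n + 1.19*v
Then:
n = -0.08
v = -0.04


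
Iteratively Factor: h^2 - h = (h - 1)*(h)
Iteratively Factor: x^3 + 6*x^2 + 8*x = (x)*(x^2 + 6*x + 8) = x*(x + 4)*(x + 2)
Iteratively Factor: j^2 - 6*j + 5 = (j - 5)*(j - 1)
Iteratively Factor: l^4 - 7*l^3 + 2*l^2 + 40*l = (l - 4)*(l^3 - 3*l^2 - 10*l) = (l - 4)*(l + 2)*(l^2 - 5*l) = (l - 5)*(l - 4)*(l + 2)*(l)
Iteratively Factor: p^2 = (p)*(p)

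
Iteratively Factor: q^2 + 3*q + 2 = (q + 2)*(q + 1)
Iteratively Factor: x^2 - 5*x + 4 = (x - 1)*(x - 4)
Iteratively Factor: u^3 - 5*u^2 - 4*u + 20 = (u - 5)*(u^2 - 4) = (u - 5)*(u + 2)*(u - 2)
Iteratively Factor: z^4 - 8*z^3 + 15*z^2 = (z - 3)*(z^3 - 5*z^2) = z*(z - 3)*(z^2 - 5*z) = z*(z - 5)*(z - 3)*(z)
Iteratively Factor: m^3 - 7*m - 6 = (m + 2)*(m^2 - 2*m - 3) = (m + 1)*(m + 2)*(m - 3)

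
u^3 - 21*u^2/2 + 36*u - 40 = (u - 4)^2*(u - 5/2)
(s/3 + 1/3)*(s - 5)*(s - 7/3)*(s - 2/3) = s^4/3 - 7*s^3/3 + 77*s^2/27 + 79*s/27 - 70/27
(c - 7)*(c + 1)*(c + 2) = c^3 - 4*c^2 - 19*c - 14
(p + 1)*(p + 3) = p^2 + 4*p + 3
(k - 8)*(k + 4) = k^2 - 4*k - 32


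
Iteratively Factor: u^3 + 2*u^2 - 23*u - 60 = (u + 3)*(u^2 - u - 20) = (u - 5)*(u + 3)*(u + 4)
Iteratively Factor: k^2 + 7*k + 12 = (k + 3)*(k + 4)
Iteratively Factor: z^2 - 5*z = (z)*(z - 5)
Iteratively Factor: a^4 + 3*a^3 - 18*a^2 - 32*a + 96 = (a + 4)*(a^3 - a^2 - 14*a + 24) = (a - 2)*(a + 4)*(a^2 + a - 12) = (a - 3)*(a - 2)*(a + 4)*(a + 4)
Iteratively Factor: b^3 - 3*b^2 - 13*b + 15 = (b - 5)*(b^2 + 2*b - 3) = (b - 5)*(b - 1)*(b + 3)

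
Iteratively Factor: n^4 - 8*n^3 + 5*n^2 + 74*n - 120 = (n - 2)*(n^3 - 6*n^2 - 7*n + 60) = (n - 5)*(n - 2)*(n^2 - n - 12) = (n - 5)*(n - 2)*(n + 3)*(n - 4)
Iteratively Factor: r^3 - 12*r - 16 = (r + 2)*(r^2 - 2*r - 8) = (r - 4)*(r + 2)*(r + 2)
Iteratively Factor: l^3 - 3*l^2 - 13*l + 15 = (l - 5)*(l^2 + 2*l - 3) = (l - 5)*(l + 3)*(l - 1)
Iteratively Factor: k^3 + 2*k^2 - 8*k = (k + 4)*(k^2 - 2*k) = (k - 2)*(k + 4)*(k)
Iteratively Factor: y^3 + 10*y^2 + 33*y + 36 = (y + 4)*(y^2 + 6*y + 9) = (y + 3)*(y + 4)*(y + 3)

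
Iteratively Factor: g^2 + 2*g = (g + 2)*(g)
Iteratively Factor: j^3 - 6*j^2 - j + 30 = (j - 5)*(j^2 - j - 6) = (j - 5)*(j + 2)*(j - 3)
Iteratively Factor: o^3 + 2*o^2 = (o + 2)*(o^2) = o*(o + 2)*(o)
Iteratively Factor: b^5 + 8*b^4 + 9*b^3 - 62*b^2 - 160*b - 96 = (b + 1)*(b^4 + 7*b^3 + 2*b^2 - 64*b - 96) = (b + 1)*(b + 4)*(b^3 + 3*b^2 - 10*b - 24) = (b + 1)*(b + 4)^2*(b^2 - b - 6) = (b + 1)*(b + 2)*(b + 4)^2*(b - 3)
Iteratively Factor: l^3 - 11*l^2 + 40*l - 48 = (l - 4)*(l^2 - 7*l + 12) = (l - 4)^2*(l - 3)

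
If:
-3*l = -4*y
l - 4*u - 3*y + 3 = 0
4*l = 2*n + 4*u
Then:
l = 4*y/3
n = 7*y/2 - 3/2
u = 3/4 - 5*y/12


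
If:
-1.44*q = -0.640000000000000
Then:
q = 0.44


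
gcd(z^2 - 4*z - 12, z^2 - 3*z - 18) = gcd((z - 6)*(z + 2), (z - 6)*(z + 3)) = z - 6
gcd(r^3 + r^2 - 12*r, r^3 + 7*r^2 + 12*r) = r^2 + 4*r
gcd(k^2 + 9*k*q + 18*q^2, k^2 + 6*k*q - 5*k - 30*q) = k + 6*q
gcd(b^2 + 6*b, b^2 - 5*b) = b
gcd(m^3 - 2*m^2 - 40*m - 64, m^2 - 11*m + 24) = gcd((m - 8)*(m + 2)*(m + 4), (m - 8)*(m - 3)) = m - 8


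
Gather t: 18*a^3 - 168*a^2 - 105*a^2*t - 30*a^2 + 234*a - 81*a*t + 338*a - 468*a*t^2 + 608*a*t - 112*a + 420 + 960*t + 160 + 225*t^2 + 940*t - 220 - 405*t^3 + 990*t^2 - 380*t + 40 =18*a^3 - 198*a^2 + 460*a - 405*t^3 + t^2*(1215 - 468*a) + t*(-105*a^2 + 527*a + 1520) + 400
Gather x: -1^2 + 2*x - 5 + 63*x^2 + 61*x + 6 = 63*x^2 + 63*x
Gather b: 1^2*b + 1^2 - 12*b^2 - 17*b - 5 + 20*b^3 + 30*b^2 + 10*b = 20*b^3 + 18*b^2 - 6*b - 4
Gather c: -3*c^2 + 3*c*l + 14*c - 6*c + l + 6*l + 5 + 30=-3*c^2 + c*(3*l + 8) + 7*l + 35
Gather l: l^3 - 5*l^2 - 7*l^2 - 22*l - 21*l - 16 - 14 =l^3 - 12*l^2 - 43*l - 30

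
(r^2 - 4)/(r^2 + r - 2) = (r - 2)/(r - 1)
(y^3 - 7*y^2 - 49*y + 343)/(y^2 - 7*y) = y - 49/y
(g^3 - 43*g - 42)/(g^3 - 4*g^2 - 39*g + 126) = (g + 1)/(g - 3)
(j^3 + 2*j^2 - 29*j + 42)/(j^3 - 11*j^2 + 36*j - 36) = (j + 7)/(j - 6)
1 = 1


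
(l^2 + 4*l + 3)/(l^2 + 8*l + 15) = (l + 1)/(l + 5)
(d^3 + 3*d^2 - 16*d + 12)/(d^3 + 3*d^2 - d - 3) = (d^2 + 4*d - 12)/(d^2 + 4*d + 3)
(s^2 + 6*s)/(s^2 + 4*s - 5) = s*(s + 6)/(s^2 + 4*s - 5)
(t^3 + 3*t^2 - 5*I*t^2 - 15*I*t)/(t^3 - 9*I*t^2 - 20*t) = (t + 3)/(t - 4*I)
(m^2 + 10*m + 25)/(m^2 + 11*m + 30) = (m + 5)/(m + 6)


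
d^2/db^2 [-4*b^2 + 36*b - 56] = -8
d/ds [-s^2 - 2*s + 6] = -2*s - 2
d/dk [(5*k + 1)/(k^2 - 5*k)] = (-5*k^2 - 2*k + 5)/(k^2*(k^2 - 10*k + 25))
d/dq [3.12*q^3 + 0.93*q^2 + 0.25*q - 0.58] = 9.36*q^2 + 1.86*q + 0.25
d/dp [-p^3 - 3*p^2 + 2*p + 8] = -3*p^2 - 6*p + 2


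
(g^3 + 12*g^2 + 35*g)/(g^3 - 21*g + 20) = g*(g + 7)/(g^2 - 5*g + 4)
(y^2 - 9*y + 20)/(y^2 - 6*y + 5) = (y - 4)/(y - 1)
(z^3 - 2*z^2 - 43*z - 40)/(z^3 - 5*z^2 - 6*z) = (z^2 - 3*z - 40)/(z*(z - 6))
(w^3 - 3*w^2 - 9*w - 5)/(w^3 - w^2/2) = 2*(w^3 - 3*w^2 - 9*w - 5)/(w^2*(2*w - 1))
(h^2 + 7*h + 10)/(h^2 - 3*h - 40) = (h + 2)/(h - 8)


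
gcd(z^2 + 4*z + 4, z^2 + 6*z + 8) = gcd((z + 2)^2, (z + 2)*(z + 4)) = z + 2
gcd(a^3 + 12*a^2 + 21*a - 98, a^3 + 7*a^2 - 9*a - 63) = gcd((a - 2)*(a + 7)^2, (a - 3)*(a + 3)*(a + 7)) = a + 7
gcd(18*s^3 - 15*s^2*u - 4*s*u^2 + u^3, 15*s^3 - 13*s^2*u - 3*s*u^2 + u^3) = 3*s^2 - 2*s*u - u^2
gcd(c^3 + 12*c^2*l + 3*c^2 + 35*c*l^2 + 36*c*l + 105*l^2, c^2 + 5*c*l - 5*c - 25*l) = c + 5*l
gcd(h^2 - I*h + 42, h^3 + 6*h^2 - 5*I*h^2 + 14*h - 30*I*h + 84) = h - 7*I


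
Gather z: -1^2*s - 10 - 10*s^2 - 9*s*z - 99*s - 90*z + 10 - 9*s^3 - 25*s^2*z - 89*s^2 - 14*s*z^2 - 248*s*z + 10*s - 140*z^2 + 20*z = -9*s^3 - 99*s^2 - 90*s + z^2*(-14*s - 140) + z*(-25*s^2 - 257*s - 70)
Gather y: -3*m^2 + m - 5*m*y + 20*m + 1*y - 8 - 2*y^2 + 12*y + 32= -3*m^2 + 21*m - 2*y^2 + y*(13 - 5*m) + 24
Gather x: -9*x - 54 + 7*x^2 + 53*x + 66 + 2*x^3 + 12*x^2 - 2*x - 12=2*x^3 + 19*x^2 + 42*x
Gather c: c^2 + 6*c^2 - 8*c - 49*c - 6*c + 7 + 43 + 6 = 7*c^2 - 63*c + 56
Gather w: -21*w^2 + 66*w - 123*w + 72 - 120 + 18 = -21*w^2 - 57*w - 30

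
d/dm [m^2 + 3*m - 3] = 2*m + 3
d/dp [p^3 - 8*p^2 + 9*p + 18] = 3*p^2 - 16*p + 9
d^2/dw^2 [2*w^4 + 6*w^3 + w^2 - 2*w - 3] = 24*w^2 + 36*w + 2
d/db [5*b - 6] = 5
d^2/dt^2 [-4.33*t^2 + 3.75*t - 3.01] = -8.66000000000000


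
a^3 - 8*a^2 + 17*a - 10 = (a - 5)*(a - 2)*(a - 1)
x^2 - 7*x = x*(x - 7)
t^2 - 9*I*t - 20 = (t - 5*I)*(t - 4*I)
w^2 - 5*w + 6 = (w - 3)*(w - 2)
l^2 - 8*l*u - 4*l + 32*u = (l - 4)*(l - 8*u)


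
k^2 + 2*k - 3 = (k - 1)*(k + 3)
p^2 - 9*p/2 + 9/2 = (p - 3)*(p - 3/2)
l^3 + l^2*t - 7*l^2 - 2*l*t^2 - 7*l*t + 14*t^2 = (l - 7)*(l - t)*(l + 2*t)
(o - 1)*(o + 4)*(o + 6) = o^3 + 9*o^2 + 14*o - 24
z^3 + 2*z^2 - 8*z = z*(z - 2)*(z + 4)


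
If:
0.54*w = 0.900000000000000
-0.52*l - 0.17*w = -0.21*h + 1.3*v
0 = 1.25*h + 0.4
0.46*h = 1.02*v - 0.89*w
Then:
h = -0.32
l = -3.95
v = 1.31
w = 1.67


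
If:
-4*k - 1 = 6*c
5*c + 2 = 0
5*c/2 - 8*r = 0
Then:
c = -2/5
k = 7/20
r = -1/8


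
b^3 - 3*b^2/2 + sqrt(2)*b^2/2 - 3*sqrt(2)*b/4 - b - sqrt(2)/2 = (b - 2)*(b + 1/2)*(b + sqrt(2)/2)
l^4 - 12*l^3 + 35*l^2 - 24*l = l*(l - 8)*(l - 3)*(l - 1)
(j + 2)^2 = j^2 + 4*j + 4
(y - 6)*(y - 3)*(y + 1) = y^3 - 8*y^2 + 9*y + 18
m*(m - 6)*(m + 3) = m^3 - 3*m^2 - 18*m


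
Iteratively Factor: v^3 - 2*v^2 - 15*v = (v + 3)*(v^2 - 5*v) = v*(v + 3)*(v - 5)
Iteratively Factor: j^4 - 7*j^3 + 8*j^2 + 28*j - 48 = (j - 3)*(j^3 - 4*j^2 - 4*j + 16) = (j - 3)*(j + 2)*(j^2 - 6*j + 8) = (j - 4)*(j - 3)*(j + 2)*(j - 2)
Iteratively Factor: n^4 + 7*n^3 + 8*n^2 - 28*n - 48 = (n - 2)*(n^3 + 9*n^2 + 26*n + 24) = (n - 2)*(n + 2)*(n^2 + 7*n + 12) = (n - 2)*(n + 2)*(n + 3)*(n + 4)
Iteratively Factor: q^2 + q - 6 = (q + 3)*(q - 2)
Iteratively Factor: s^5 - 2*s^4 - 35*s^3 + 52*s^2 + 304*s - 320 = (s - 5)*(s^4 + 3*s^3 - 20*s^2 - 48*s + 64) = (s - 5)*(s - 1)*(s^3 + 4*s^2 - 16*s - 64) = (s - 5)*(s - 1)*(s + 4)*(s^2 - 16) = (s - 5)*(s - 1)*(s + 4)^2*(s - 4)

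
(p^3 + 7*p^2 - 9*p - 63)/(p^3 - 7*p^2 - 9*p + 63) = (p + 7)/(p - 7)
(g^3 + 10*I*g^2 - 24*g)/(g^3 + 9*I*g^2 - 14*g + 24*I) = g/(g - I)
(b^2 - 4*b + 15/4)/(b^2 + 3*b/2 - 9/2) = (b - 5/2)/(b + 3)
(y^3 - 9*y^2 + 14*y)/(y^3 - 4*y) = (y - 7)/(y + 2)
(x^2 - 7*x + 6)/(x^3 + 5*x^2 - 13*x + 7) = (x - 6)/(x^2 + 6*x - 7)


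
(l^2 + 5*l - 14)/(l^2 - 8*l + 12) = (l + 7)/(l - 6)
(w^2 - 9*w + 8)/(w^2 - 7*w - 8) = (w - 1)/(w + 1)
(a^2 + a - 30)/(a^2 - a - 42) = (a - 5)/(a - 7)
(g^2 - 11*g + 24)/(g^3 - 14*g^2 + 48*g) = (g - 3)/(g*(g - 6))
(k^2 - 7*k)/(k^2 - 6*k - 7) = k/(k + 1)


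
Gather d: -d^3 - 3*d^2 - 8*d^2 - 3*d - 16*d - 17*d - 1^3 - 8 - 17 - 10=-d^3 - 11*d^2 - 36*d - 36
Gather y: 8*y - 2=8*y - 2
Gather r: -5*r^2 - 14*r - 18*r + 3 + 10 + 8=-5*r^2 - 32*r + 21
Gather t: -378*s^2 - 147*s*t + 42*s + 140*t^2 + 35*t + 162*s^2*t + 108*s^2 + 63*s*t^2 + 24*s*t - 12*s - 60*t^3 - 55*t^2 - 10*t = -270*s^2 + 30*s - 60*t^3 + t^2*(63*s + 85) + t*(162*s^2 - 123*s + 25)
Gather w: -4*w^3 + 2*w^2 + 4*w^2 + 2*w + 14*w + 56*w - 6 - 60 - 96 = -4*w^3 + 6*w^2 + 72*w - 162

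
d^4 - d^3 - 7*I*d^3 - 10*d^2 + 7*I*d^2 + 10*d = d*(d - 1)*(d - 5*I)*(d - 2*I)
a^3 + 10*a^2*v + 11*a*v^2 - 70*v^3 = (a - 2*v)*(a + 5*v)*(a + 7*v)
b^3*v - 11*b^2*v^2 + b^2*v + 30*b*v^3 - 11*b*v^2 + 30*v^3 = (b - 6*v)*(b - 5*v)*(b*v + v)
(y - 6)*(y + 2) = y^2 - 4*y - 12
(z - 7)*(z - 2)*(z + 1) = z^3 - 8*z^2 + 5*z + 14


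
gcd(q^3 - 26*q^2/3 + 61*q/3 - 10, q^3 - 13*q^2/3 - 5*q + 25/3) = q - 5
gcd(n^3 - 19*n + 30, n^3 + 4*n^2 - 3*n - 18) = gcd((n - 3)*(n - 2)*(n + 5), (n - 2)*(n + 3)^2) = n - 2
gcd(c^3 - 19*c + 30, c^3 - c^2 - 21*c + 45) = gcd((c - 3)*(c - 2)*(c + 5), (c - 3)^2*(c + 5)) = c^2 + 2*c - 15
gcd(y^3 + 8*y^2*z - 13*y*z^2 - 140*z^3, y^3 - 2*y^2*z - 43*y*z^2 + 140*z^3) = y^2 + 3*y*z - 28*z^2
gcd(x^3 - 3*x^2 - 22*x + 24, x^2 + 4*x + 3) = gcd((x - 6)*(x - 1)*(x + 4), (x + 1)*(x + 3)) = 1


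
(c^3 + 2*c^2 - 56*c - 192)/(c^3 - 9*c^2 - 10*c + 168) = (c^2 - 2*c - 48)/(c^2 - 13*c + 42)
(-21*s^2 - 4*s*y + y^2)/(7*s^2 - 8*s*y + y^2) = (3*s + y)/(-s + y)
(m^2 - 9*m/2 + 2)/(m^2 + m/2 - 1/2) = (m - 4)/(m + 1)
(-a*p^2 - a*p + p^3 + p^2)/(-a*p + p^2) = p + 1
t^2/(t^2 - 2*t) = t/(t - 2)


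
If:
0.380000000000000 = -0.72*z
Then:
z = -0.53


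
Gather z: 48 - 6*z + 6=54 - 6*z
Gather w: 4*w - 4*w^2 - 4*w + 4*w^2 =0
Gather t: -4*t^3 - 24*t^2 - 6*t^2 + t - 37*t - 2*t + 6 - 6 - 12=-4*t^3 - 30*t^2 - 38*t - 12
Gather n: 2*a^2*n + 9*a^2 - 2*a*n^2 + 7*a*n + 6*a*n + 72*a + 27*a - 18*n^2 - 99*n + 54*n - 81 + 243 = 9*a^2 + 99*a + n^2*(-2*a - 18) + n*(2*a^2 + 13*a - 45) + 162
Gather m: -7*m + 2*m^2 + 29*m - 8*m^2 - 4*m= -6*m^2 + 18*m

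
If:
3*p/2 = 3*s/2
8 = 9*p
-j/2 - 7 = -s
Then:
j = -110/9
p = 8/9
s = 8/9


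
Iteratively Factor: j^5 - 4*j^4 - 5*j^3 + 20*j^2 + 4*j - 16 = (j + 1)*(j^4 - 5*j^3 + 20*j - 16) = (j - 4)*(j + 1)*(j^3 - j^2 - 4*j + 4) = (j - 4)*(j - 2)*(j + 1)*(j^2 + j - 2) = (j - 4)*(j - 2)*(j - 1)*(j + 1)*(j + 2)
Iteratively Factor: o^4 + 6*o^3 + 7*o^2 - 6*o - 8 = (o + 4)*(o^3 + 2*o^2 - o - 2) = (o + 2)*(o + 4)*(o^2 - 1) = (o + 1)*(o + 2)*(o + 4)*(o - 1)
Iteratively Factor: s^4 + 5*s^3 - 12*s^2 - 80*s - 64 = (s + 4)*(s^3 + s^2 - 16*s - 16) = (s - 4)*(s + 4)*(s^2 + 5*s + 4) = (s - 4)*(s + 4)^2*(s + 1)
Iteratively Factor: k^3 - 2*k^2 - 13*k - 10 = (k - 5)*(k^2 + 3*k + 2) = (k - 5)*(k + 2)*(k + 1)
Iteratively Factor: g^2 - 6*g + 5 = (g - 1)*(g - 5)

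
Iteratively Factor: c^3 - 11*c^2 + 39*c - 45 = (c - 5)*(c^2 - 6*c + 9) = (c - 5)*(c - 3)*(c - 3)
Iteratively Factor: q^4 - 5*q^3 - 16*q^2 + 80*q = (q - 4)*(q^3 - q^2 - 20*q) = (q - 5)*(q - 4)*(q^2 + 4*q) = q*(q - 5)*(q - 4)*(q + 4)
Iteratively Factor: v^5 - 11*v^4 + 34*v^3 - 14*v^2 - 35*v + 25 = (v + 1)*(v^4 - 12*v^3 + 46*v^2 - 60*v + 25) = (v - 1)*(v + 1)*(v^3 - 11*v^2 + 35*v - 25) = (v - 5)*(v - 1)*(v + 1)*(v^2 - 6*v + 5) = (v - 5)^2*(v - 1)*(v + 1)*(v - 1)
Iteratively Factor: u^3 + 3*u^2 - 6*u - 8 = (u + 1)*(u^2 + 2*u - 8) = (u - 2)*(u + 1)*(u + 4)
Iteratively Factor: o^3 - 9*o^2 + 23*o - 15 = (o - 5)*(o^2 - 4*o + 3) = (o - 5)*(o - 3)*(o - 1)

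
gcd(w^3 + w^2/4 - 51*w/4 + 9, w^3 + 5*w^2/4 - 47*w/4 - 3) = w^2 + w - 12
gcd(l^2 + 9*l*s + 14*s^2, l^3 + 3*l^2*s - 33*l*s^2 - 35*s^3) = l + 7*s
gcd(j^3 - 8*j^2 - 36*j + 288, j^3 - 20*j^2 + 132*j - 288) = j^2 - 14*j + 48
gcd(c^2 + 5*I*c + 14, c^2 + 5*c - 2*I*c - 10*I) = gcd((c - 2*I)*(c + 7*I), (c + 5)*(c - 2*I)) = c - 2*I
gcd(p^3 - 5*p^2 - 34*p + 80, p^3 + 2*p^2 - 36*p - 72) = 1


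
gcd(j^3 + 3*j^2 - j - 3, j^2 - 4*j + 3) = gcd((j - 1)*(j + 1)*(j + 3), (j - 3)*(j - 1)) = j - 1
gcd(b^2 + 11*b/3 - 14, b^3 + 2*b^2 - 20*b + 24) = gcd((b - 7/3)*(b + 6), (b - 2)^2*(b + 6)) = b + 6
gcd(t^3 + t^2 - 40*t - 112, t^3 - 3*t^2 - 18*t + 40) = t + 4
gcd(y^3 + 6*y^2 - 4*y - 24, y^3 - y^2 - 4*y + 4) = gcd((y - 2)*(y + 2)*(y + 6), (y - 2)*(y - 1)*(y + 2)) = y^2 - 4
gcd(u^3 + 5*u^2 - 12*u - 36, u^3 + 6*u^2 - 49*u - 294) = u + 6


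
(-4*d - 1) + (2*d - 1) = -2*d - 2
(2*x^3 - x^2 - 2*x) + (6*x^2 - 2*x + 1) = 2*x^3 + 5*x^2 - 4*x + 1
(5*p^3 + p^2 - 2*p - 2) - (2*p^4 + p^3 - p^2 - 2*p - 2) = -2*p^4 + 4*p^3 + 2*p^2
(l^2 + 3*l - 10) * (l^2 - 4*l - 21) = l^4 - l^3 - 43*l^2 - 23*l + 210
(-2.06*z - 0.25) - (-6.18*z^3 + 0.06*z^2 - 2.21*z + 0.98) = 6.18*z^3 - 0.06*z^2 + 0.15*z - 1.23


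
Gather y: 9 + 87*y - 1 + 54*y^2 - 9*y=54*y^2 + 78*y + 8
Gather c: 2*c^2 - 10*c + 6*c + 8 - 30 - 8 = 2*c^2 - 4*c - 30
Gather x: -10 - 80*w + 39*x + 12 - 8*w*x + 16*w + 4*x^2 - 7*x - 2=-64*w + 4*x^2 + x*(32 - 8*w)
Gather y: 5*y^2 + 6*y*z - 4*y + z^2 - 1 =5*y^2 + y*(6*z - 4) + z^2 - 1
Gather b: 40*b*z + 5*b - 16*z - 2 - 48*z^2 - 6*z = b*(40*z + 5) - 48*z^2 - 22*z - 2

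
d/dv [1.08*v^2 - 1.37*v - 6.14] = 2.16*v - 1.37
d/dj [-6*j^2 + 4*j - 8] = 4 - 12*j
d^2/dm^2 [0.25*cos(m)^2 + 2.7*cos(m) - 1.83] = -2.7*cos(m) - 0.5*cos(2*m)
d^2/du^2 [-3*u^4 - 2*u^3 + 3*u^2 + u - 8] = -36*u^2 - 12*u + 6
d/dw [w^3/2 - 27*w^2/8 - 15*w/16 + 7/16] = 3*w^2/2 - 27*w/4 - 15/16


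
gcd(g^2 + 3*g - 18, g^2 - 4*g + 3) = g - 3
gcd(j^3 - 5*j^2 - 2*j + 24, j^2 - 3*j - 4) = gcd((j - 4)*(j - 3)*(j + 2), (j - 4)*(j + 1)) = j - 4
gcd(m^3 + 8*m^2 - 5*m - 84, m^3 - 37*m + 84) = m^2 + 4*m - 21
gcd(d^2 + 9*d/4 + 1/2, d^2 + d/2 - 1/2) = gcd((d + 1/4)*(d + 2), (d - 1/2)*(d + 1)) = 1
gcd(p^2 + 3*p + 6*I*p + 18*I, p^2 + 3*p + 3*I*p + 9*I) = p + 3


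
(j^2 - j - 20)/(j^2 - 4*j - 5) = (j + 4)/(j + 1)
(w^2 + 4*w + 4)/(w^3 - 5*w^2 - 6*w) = (w^2 + 4*w + 4)/(w*(w^2 - 5*w - 6))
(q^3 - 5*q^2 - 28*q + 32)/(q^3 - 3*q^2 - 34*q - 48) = (q^2 + 3*q - 4)/(q^2 + 5*q + 6)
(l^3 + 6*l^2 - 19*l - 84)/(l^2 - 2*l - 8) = (l^2 + 10*l + 21)/(l + 2)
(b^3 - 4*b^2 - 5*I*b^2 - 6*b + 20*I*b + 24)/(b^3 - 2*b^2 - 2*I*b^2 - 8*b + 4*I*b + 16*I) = (b - 3*I)/(b + 2)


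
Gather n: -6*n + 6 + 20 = 26 - 6*n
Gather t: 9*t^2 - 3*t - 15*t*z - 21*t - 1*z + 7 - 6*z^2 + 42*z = 9*t^2 + t*(-15*z - 24) - 6*z^2 + 41*z + 7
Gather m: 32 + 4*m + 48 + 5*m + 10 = 9*m + 90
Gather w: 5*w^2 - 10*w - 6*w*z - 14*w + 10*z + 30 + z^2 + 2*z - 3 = 5*w^2 + w*(-6*z - 24) + z^2 + 12*z + 27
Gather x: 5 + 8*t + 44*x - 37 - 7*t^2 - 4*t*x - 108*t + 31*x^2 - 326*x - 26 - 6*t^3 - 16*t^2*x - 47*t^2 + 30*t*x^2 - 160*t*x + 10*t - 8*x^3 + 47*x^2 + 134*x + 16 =-6*t^3 - 54*t^2 - 90*t - 8*x^3 + x^2*(30*t + 78) + x*(-16*t^2 - 164*t - 148) - 42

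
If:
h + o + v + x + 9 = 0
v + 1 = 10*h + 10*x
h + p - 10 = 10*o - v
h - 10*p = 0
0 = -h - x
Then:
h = -690/11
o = -8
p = -69/11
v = -1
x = 690/11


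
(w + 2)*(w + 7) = w^2 + 9*w + 14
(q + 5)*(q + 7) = q^2 + 12*q + 35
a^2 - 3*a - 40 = (a - 8)*(a + 5)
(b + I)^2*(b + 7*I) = b^3 + 9*I*b^2 - 15*b - 7*I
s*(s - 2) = s^2 - 2*s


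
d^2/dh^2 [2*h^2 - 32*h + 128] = 4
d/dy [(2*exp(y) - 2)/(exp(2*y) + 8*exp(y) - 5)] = 2*(2*(1 - exp(y))*(exp(y) + 4) + exp(2*y) + 8*exp(y) - 5)*exp(y)/(exp(2*y) + 8*exp(y) - 5)^2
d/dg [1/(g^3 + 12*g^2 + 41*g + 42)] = (-3*g^2 - 24*g - 41)/(g^3 + 12*g^2 + 41*g + 42)^2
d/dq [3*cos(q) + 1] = -3*sin(q)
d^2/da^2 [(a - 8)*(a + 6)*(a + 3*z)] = 6*a + 6*z - 4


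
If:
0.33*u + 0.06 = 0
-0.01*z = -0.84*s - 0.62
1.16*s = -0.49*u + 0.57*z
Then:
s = -0.76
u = -0.18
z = -1.70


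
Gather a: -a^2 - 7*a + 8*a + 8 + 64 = -a^2 + a + 72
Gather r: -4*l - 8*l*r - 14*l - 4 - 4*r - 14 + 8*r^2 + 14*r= -18*l + 8*r^2 + r*(10 - 8*l) - 18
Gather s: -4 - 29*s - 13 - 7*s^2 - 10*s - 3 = -7*s^2 - 39*s - 20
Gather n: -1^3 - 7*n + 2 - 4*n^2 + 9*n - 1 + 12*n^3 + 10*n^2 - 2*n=12*n^3 + 6*n^2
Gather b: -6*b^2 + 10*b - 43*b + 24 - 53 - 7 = -6*b^2 - 33*b - 36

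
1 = 1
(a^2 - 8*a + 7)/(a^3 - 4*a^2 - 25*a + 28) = 1/(a + 4)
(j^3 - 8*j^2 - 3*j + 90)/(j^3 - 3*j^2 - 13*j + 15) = (j - 6)/(j - 1)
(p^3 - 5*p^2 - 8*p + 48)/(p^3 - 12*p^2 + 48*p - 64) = (p + 3)/(p - 4)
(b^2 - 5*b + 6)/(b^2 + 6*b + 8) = (b^2 - 5*b + 6)/(b^2 + 6*b + 8)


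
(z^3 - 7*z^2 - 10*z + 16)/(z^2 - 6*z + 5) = (z^2 - 6*z - 16)/(z - 5)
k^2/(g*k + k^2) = k/(g + k)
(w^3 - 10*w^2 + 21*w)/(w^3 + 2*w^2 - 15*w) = (w - 7)/(w + 5)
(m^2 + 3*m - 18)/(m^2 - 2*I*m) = (m^2 + 3*m - 18)/(m*(m - 2*I))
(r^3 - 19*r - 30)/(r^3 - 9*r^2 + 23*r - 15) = (r^2 + 5*r + 6)/(r^2 - 4*r + 3)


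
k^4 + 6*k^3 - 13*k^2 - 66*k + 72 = (k - 3)*(k - 1)*(k + 4)*(k + 6)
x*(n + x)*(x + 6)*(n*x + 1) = n^2*x^3 + 6*n^2*x^2 + n*x^4 + 6*n*x^3 + n*x^2 + 6*n*x + x^3 + 6*x^2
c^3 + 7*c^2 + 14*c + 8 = (c + 1)*(c + 2)*(c + 4)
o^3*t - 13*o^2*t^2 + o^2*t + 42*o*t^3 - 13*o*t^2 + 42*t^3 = (o - 7*t)*(o - 6*t)*(o*t + t)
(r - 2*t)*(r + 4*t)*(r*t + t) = r^3*t + 2*r^2*t^2 + r^2*t - 8*r*t^3 + 2*r*t^2 - 8*t^3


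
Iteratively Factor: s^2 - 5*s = (s - 5)*(s)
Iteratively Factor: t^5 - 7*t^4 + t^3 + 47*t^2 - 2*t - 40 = (t - 4)*(t^4 - 3*t^3 - 11*t^2 + 3*t + 10) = (t - 4)*(t + 2)*(t^3 - 5*t^2 - t + 5) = (t - 4)*(t + 1)*(t + 2)*(t^2 - 6*t + 5) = (t - 4)*(t - 1)*(t + 1)*(t + 2)*(t - 5)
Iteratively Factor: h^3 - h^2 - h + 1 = (h - 1)*(h^2 - 1) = (h - 1)^2*(h + 1)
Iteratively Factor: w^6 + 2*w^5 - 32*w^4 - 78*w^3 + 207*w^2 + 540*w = (w + 3)*(w^5 - w^4 - 29*w^3 + 9*w^2 + 180*w) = (w + 3)*(w + 4)*(w^4 - 5*w^3 - 9*w^2 + 45*w) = (w + 3)^2*(w + 4)*(w^3 - 8*w^2 + 15*w) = (w - 3)*(w + 3)^2*(w + 4)*(w^2 - 5*w) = w*(w - 3)*(w + 3)^2*(w + 4)*(w - 5)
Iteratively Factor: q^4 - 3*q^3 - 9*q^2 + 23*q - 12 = (q - 1)*(q^3 - 2*q^2 - 11*q + 12) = (q - 4)*(q - 1)*(q^2 + 2*q - 3) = (q - 4)*(q - 1)*(q + 3)*(q - 1)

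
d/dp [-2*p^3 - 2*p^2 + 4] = 2*p*(-3*p - 2)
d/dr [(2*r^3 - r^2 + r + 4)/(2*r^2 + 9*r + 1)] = (4*r^4 + 36*r^3 - 5*r^2 - 18*r - 35)/(4*r^4 + 36*r^3 + 85*r^2 + 18*r + 1)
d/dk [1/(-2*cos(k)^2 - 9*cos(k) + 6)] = -(4*cos(k) + 9)*sin(k)/(9*cos(k) + cos(2*k) - 5)^2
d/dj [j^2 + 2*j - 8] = 2*j + 2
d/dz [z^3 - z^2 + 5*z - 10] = 3*z^2 - 2*z + 5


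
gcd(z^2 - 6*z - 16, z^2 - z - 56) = z - 8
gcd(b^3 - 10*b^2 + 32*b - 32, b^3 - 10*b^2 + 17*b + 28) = b - 4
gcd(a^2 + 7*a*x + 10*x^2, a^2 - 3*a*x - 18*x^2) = 1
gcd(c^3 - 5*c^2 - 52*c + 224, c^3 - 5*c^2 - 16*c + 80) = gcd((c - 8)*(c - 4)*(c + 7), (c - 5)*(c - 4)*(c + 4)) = c - 4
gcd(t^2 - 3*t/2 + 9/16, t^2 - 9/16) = t - 3/4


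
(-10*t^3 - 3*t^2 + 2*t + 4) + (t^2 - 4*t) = -10*t^3 - 2*t^2 - 2*t + 4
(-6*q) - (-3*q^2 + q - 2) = 3*q^2 - 7*q + 2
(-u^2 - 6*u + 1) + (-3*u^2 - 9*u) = -4*u^2 - 15*u + 1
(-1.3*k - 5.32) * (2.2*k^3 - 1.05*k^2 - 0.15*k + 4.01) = -2.86*k^4 - 10.339*k^3 + 5.781*k^2 - 4.415*k - 21.3332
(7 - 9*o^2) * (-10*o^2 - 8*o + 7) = 90*o^4 + 72*o^3 - 133*o^2 - 56*o + 49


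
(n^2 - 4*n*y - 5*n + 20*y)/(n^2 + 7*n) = (n^2 - 4*n*y - 5*n + 20*y)/(n*(n + 7))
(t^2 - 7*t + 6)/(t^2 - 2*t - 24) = (t - 1)/(t + 4)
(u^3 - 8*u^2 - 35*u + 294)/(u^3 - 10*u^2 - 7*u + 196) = (u + 6)/(u + 4)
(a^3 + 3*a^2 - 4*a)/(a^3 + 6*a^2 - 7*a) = (a + 4)/(a + 7)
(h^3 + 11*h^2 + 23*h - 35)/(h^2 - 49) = (h^2 + 4*h - 5)/(h - 7)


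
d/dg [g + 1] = 1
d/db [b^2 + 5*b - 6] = 2*b + 5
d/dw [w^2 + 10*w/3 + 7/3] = 2*w + 10/3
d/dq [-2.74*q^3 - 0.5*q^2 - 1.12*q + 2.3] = -8.22*q^2 - 1.0*q - 1.12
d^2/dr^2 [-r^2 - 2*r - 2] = -2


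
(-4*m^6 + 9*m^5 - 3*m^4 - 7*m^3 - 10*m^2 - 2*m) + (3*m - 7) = -4*m^6 + 9*m^5 - 3*m^4 - 7*m^3 - 10*m^2 + m - 7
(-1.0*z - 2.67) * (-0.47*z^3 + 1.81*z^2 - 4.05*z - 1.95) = 0.47*z^4 - 0.5551*z^3 - 0.7827*z^2 + 12.7635*z + 5.2065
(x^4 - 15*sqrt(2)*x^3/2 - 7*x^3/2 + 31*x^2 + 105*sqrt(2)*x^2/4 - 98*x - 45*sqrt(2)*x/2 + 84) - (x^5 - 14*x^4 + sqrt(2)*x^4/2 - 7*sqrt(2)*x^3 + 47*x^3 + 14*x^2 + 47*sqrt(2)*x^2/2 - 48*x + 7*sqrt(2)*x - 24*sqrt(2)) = -x^5 - sqrt(2)*x^4/2 + 15*x^4 - 101*x^3/2 - sqrt(2)*x^3/2 + 11*sqrt(2)*x^2/4 + 17*x^2 - 50*x - 59*sqrt(2)*x/2 + 24*sqrt(2) + 84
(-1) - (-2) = 1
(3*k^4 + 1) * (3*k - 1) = 9*k^5 - 3*k^4 + 3*k - 1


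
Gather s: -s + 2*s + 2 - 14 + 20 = s + 8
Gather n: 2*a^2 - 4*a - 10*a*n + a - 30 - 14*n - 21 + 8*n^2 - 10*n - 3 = 2*a^2 - 3*a + 8*n^2 + n*(-10*a - 24) - 54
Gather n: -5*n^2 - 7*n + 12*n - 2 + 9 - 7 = -5*n^2 + 5*n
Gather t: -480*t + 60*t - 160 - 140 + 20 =-420*t - 280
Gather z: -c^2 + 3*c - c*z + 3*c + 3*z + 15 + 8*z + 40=-c^2 + 6*c + z*(11 - c) + 55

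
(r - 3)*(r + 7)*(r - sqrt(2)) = r^3 - sqrt(2)*r^2 + 4*r^2 - 21*r - 4*sqrt(2)*r + 21*sqrt(2)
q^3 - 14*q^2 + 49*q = q*(q - 7)^2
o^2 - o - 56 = (o - 8)*(o + 7)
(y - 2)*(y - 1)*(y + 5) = y^3 + 2*y^2 - 13*y + 10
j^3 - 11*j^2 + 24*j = j*(j - 8)*(j - 3)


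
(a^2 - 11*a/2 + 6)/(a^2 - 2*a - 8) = (a - 3/2)/(a + 2)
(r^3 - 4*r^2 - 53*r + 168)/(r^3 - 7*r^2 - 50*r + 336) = (r - 3)/(r - 6)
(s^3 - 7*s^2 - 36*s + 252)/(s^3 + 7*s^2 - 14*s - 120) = (s^2 - 13*s + 42)/(s^2 + s - 20)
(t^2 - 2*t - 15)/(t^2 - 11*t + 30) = (t + 3)/(t - 6)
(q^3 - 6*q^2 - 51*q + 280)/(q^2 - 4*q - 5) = (q^2 - q - 56)/(q + 1)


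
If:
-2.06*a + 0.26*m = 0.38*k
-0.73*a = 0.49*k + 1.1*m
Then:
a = 0.745081967213115*m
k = -3.35491803278689*m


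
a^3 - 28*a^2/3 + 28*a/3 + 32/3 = (a - 8)*(a - 2)*(a + 2/3)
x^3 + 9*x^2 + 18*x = x*(x + 3)*(x + 6)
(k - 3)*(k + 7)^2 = k^3 + 11*k^2 + 7*k - 147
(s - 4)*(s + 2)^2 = s^3 - 12*s - 16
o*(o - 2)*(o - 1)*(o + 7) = o^4 + 4*o^3 - 19*o^2 + 14*o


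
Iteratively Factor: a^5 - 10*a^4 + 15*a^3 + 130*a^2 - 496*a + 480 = (a - 3)*(a^4 - 7*a^3 - 6*a^2 + 112*a - 160) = (a - 4)*(a - 3)*(a^3 - 3*a^2 - 18*a + 40) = (a - 4)*(a - 3)*(a + 4)*(a^2 - 7*a + 10) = (a - 5)*(a - 4)*(a - 3)*(a + 4)*(a - 2)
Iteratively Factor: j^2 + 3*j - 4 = (j - 1)*(j + 4)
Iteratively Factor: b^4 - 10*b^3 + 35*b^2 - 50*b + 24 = (b - 3)*(b^3 - 7*b^2 + 14*b - 8) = (b - 3)*(b - 2)*(b^2 - 5*b + 4) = (b - 3)*(b - 2)*(b - 1)*(b - 4)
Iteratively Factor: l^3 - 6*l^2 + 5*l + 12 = (l - 3)*(l^2 - 3*l - 4) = (l - 4)*(l - 3)*(l + 1)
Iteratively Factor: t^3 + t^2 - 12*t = (t - 3)*(t^2 + 4*t) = (t - 3)*(t + 4)*(t)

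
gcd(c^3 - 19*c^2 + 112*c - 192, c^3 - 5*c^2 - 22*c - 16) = c - 8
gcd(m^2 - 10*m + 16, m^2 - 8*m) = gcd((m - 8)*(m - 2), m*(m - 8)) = m - 8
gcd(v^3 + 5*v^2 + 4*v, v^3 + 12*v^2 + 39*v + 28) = v^2 + 5*v + 4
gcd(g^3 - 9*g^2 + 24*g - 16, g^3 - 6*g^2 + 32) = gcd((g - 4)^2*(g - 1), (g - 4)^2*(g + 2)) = g^2 - 8*g + 16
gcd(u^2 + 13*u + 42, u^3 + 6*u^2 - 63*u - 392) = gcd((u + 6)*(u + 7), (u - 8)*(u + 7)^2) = u + 7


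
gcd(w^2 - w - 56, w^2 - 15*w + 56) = w - 8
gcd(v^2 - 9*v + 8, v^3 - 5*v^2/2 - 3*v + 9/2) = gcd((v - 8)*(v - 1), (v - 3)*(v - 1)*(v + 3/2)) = v - 1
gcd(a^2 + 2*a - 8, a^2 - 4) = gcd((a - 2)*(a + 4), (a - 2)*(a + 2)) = a - 2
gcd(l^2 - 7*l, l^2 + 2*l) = l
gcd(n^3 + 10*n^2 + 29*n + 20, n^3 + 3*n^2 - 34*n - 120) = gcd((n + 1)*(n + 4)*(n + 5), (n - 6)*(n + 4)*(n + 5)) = n^2 + 9*n + 20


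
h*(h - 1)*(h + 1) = h^3 - h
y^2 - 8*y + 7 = (y - 7)*(y - 1)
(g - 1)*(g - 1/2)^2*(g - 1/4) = g^4 - 9*g^3/4 + 7*g^2/4 - 9*g/16 + 1/16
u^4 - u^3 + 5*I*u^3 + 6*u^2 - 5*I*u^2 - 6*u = u*(u - 1)*(u - I)*(u + 6*I)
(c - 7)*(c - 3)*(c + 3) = c^3 - 7*c^2 - 9*c + 63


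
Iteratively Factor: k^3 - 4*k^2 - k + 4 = (k - 1)*(k^2 - 3*k - 4) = (k - 4)*(k - 1)*(k + 1)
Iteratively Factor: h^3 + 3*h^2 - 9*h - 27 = (h + 3)*(h^2 - 9) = (h + 3)^2*(h - 3)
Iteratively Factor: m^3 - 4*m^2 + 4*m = (m - 2)*(m^2 - 2*m) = m*(m - 2)*(m - 2)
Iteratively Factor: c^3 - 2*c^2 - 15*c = (c - 5)*(c^2 + 3*c) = (c - 5)*(c + 3)*(c)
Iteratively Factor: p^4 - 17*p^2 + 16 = (p + 4)*(p^3 - 4*p^2 - p + 4) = (p - 1)*(p + 4)*(p^2 - 3*p - 4) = (p - 4)*(p - 1)*(p + 4)*(p + 1)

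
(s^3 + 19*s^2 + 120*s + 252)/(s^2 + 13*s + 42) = s + 6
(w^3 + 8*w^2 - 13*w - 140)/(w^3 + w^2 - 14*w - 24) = (w^2 + 12*w + 35)/(w^2 + 5*w + 6)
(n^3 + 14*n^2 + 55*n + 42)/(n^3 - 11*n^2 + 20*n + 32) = (n^2 + 13*n + 42)/(n^2 - 12*n + 32)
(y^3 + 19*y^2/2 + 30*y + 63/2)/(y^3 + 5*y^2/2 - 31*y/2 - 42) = (y + 3)/(y - 4)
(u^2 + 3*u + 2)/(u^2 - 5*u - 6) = (u + 2)/(u - 6)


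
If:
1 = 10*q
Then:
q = 1/10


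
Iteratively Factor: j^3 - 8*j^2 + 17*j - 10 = (j - 5)*(j^2 - 3*j + 2) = (j - 5)*(j - 1)*(j - 2)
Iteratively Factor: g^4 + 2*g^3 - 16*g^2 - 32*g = (g + 2)*(g^3 - 16*g) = g*(g + 2)*(g^2 - 16) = g*(g - 4)*(g + 2)*(g + 4)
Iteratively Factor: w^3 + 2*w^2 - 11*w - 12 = (w - 3)*(w^2 + 5*w + 4) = (w - 3)*(w + 1)*(w + 4)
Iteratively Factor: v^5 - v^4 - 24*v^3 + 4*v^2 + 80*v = (v - 5)*(v^4 + 4*v^3 - 4*v^2 - 16*v) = (v - 5)*(v + 4)*(v^3 - 4*v) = v*(v - 5)*(v + 4)*(v^2 - 4) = v*(v - 5)*(v + 2)*(v + 4)*(v - 2)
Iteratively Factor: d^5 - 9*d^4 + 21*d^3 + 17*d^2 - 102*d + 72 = (d - 3)*(d^4 - 6*d^3 + 3*d^2 + 26*d - 24) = (d - 3)*(d - 1)*(d^3 - 5*d^2 - 2*d + 24) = (d - 4)*(d - 3)*(d - 1)*(d^2 - d - 6) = (d - 4)*(d - 3)*(d - 1)*(d + 2)*(d - 3)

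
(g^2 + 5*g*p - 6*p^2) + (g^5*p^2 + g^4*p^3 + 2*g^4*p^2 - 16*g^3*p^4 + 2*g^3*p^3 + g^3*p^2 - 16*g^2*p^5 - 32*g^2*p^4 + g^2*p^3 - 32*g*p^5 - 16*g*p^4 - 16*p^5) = g^5*p^2 + g^4*p^3 + 2*g^4*p^2 - 16*g^3*p^4 + 2*g^3*p^3 + g^3*p^2 - 16*g^2*p^5 - 32*g^2*p^4 + g^2*p^3 + g^2 - 32*g*p^5 - 16*g*p^4 + 5*g*p - 16*p^5 - 6*p^2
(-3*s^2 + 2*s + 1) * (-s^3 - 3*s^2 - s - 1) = 3*s^5 + 7*s^4 - 4*s^3 - 2*s^2 - 3*s - 1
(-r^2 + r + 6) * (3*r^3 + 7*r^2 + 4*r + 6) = -3*r^5 - 4*r^4 + 21*r^3 + 40*r^2 + 30*r + 36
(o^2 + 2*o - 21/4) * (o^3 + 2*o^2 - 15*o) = o^5 + 4*o^4 - 65*o^3/4 - 81*o^2/2 + 315*o/4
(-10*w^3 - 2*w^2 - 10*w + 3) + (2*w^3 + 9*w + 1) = -8*w^3 - 2*w^2 - w + 4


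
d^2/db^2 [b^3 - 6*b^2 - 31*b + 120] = 6*b - 12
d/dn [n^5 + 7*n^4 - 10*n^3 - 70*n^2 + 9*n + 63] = 5*n^4 + 28*n^3 - 30*n^2 - 140*n + 9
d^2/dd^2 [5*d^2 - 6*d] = 10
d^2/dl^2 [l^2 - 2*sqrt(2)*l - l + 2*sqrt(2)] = 2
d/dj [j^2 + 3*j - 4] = 2*j + 3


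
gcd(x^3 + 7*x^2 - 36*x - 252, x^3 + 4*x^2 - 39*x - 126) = x^2 + x - 42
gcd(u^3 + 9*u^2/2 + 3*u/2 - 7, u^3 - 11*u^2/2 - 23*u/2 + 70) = u + 7/2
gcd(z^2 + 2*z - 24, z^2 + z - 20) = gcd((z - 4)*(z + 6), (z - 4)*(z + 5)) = z - 4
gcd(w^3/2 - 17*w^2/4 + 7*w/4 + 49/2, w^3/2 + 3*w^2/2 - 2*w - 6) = w + 2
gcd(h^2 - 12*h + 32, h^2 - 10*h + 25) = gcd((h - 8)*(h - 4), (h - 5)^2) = 1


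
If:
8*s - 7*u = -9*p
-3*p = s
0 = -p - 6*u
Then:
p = 0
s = 0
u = 0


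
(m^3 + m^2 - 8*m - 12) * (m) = m^4 + m^3 - 8*m^2 - 12*m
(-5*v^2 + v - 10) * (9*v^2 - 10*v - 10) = -45*v^4 + 59*v^3 - 50*v^2 + 90*v + 100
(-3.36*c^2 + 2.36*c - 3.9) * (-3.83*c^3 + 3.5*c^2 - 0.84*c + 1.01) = 12.8688*c^5 - 20.7988*c^4 + 26.0194*c^3 - 19.026*c^2 + 5.6596*c - 3.939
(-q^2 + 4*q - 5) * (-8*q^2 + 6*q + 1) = 8*q^4 - 38*q^3 + 63*q^2 - 26*q - 5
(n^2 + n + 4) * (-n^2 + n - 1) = -n^4 - 4*n^2 + 3*n - 4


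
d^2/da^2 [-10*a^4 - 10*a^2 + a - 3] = -120*a^2 - 20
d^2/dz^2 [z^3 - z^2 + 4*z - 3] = 6*z - 2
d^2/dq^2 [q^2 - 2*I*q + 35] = 2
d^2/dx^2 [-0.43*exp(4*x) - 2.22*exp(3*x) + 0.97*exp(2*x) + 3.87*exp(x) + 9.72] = (-6.88*exp(3*x) - 19.98*exp(2*x) + 3.88*exp(x) + 3.87)*exp(x)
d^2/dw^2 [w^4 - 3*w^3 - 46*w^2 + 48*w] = 12*w^2 - 18*w - 92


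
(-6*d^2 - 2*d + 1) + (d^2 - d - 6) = -5*d^2 - 3*d - 5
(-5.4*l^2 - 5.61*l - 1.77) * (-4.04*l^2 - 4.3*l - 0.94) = 21.816*l^4 + 45.8844*l^3 + 36.3498*l^2 + 12.8844*l + 1.6638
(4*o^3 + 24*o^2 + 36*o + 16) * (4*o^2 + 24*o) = 16*o^5 + 192*o^4 + 720*o^3 + 928*o^2 + 384*o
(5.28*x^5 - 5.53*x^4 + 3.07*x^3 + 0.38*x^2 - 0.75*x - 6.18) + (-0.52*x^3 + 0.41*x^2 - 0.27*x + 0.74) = 5.28*x^5 - 5.53*x^4 + 2.55*x^3 + 0.79*x^2 - 1.02*x - 5.44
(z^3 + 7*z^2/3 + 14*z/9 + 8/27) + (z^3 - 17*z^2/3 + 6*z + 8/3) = 2*z^3 - 10*z^2/3 + 68*z/9 + 80/27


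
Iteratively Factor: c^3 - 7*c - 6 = (c - 3)*(c^2 + 3*c + 2) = (c - 3)*(c + 1)*(c + 2)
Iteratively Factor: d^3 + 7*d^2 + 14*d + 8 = (d + 4)*(d^2 + 3*d + 2) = (d + 1)*(d + 4)*(d + 2)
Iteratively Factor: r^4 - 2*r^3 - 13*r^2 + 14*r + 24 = (r - 2)*(r^3 - 13*r - 12) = (r - 4)*(r - 2)*(r^2 + 4*r + 3) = (r - 4)*(r - 2)*(r + 1)*(r + 3)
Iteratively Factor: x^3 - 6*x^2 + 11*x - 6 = (x - 2)*(x^2 - 4*x + 3) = (x - 2)*(x - 1)*(x - 3)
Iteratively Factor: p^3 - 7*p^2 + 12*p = (p - 3)*(p^2 - 4*p) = p*(p - 3)*(p - 4)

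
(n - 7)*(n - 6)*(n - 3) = n^3 - 16*n^2 + 81*n - 126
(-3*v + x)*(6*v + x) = -18*v^2 + 3*v*x + x^2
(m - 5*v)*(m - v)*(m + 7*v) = m^3 + m^2*v - 37*m*v^2 + 35*v^3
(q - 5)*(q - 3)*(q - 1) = q^3 - 9*q^2 + 23*q - 15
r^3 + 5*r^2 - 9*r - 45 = (r - 3)*(r + 3)*(r + 5)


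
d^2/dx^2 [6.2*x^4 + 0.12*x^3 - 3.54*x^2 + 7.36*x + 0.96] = 74.4*x^2 + 0.72*x - 7.08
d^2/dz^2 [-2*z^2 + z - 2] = -4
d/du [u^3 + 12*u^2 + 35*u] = 3*u^2 + 24*u + 35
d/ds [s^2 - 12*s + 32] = 2*s - 12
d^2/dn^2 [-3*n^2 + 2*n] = -6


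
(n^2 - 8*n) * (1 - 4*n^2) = -4*n^4 + 32*n^3 + n^2 - 8*n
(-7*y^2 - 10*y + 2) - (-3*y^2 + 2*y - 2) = -4*y^2 - 12*y + 4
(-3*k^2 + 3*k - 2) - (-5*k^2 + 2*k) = 2*k^2 + k - 2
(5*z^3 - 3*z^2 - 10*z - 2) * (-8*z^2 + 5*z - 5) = -40*z^5 + 49*z^4 + 40*z^3 - 19*z^2 + 40*z + 10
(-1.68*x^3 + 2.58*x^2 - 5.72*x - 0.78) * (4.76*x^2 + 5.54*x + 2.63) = -7.9968*x^5 + 2.9736*x^4 - 17.3524*x^3 - 28.6162*x^2 - 19.3648*x - 2.0514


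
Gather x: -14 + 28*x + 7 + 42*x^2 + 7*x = 42*x^2 + 35*x - 7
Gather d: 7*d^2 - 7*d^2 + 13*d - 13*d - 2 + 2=0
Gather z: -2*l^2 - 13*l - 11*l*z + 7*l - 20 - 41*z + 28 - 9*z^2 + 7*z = -2*l^2 - 6*l - 9*z^2 + z*(-11*l - 34) + 8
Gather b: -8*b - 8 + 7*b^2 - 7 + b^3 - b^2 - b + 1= b^3 + 6*b^2 - 9*b - 14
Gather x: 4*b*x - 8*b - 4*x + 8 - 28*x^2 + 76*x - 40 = -8*b - 28*x^2 + x*(4*b + 72) - 32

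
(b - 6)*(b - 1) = b^2 - 7*b + 6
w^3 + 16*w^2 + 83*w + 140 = (w + 4)*(w + 5)*(w + 7)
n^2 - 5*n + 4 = (n - 4)*(n - 1)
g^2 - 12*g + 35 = (g - 7)*(g - 5)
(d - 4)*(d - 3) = d^2 - 7*d + 12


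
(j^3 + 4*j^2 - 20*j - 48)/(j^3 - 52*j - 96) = (j - 4)/(j - 8)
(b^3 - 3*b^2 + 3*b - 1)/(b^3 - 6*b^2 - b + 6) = (b^2 - 2*b + 1)/(b^2 - 5*b - 6)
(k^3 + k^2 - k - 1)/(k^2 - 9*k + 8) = (k^2 + 2*k + 1)/(k - 8)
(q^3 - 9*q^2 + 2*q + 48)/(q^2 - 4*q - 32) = (q^2 - q - 6)/(q + 4)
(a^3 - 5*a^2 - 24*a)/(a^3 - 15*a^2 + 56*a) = (a + 3)/(a - 7)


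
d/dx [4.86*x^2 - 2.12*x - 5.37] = 9.72*x - 2.12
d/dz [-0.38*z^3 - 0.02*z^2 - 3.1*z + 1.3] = -1.14*z^2 - 0.04*z - 3.1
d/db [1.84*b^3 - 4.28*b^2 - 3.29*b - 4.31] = 5.52*b^2 - 8.56*b - 3.29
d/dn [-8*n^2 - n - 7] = -16*n - 1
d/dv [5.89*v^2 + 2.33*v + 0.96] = 11.78*v + 2.33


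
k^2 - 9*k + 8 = (k - 8)*(k - 1)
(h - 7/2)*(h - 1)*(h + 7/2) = h^3 - h^2 - 49*h/4 + 49/4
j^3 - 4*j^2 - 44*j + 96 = (j - 8)*(j - 2)*(j + 6)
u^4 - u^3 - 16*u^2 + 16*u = u*(u - 4)*(u - 1)*(u + 4)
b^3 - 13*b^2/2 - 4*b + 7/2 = (b - 7)*(b - 1/2)*(b + 1)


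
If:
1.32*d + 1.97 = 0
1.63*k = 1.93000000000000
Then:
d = -1.49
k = 1.18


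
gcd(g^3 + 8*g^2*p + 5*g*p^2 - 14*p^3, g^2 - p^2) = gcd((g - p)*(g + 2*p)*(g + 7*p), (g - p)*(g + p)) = -g + p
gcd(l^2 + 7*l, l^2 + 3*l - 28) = l + 7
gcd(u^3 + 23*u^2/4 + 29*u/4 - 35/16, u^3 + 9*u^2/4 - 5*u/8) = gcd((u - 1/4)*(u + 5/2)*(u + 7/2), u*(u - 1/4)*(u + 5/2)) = u^2 + 9*u/4 - 5/8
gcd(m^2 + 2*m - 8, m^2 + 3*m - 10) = m - 2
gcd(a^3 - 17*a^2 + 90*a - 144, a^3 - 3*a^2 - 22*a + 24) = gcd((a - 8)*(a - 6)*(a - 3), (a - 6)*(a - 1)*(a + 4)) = a - 6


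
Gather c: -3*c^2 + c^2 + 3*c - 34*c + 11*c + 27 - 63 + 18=-2*c^2 - 20*c - 18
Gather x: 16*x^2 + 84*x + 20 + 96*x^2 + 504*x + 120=112*x^2 + 588*x + 140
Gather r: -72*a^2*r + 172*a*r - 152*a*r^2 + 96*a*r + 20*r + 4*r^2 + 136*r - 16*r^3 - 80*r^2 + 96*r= -16*r^3 + r^2*(-152*a - 76) + r*(-72*a^2 + 268*a + 252)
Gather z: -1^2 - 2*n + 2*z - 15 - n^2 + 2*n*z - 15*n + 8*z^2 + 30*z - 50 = -n^2 - 17*n + 8*z^2 + z*(2*n + 32) - 66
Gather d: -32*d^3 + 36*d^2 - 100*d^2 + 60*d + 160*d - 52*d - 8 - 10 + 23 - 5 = -32*d^3 - 64*d^2 + 168*d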